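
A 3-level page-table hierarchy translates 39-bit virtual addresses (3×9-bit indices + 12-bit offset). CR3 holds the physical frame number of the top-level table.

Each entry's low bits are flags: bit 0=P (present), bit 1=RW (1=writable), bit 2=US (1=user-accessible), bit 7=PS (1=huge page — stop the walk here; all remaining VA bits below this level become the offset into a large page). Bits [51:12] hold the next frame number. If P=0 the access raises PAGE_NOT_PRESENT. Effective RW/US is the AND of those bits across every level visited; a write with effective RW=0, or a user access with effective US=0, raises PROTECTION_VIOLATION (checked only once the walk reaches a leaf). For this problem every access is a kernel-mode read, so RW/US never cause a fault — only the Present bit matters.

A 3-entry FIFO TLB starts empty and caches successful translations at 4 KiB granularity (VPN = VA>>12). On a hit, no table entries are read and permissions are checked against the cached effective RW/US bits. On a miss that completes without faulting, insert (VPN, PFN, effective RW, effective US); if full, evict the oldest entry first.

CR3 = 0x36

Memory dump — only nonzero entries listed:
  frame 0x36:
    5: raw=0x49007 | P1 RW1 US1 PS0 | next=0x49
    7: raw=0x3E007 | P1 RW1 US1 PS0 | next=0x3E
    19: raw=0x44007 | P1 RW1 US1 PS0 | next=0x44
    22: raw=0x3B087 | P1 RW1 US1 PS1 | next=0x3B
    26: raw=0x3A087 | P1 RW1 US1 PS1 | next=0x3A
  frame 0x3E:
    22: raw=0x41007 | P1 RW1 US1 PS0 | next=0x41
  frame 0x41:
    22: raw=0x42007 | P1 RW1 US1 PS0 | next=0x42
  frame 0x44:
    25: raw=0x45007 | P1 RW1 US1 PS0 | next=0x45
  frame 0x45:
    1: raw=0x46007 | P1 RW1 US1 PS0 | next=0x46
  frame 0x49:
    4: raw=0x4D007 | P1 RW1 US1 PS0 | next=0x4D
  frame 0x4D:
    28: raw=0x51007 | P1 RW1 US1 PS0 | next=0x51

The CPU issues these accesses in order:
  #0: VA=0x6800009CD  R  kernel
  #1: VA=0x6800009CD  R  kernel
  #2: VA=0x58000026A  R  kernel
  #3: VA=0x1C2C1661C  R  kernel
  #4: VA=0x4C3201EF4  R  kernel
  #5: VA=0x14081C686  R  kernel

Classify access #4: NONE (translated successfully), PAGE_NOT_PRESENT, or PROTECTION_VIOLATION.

Trace:
#0 VA=0x6800009CD (r,kernel):
  L0 @0x36[26] → 0x3A087  P=1,RW=1,US=1,PS=1
  → PA=0x3A9CD (huge @L0)  (1 entries read)
#1 VA=0x6800009CD (r,kernel):
  TLB hit vpn=0x680000 → PA=0x3A9CD
#2 VA=0x58000026A (r,kernel):
  L0 @0x36[22] → 0x3B087  P=1,RW=1,US=1,PS=1
  → PA=0x3B26A (huge @L0)  (1 entries read)
#3 VA=0x1C2C1661C (r,kernel):
  L0 @0x36[7] → 0x3E007  P=1,RW=1,US=1,PS=0
  L1 @0x3E[22] → 0x41007  P=1,RW=1,US=1,PS=0
  L2 @0x41[22] → 0x42007  P=1,RW=1,US=1,PS=0
  → PA=0x4261C  (3 entries read)
#4 VA=0x4C3201EF4 (r,kernel):
  L0 @0x36[19] → 0x44007  P=1,RW=1,US=1,PS=0
  L1 @0x44[25] → 0x45007  P=1,RW=1,US=1,PS=0
  L2 @0x45[1] → 0x46007  P=1,RW=1,US=1,PS=0
  → PA=0x46EF4  (3 entries read)
#5 VA=0x14081C686 (r,kernel):
  L0 @0x36[5] → 0x49007  P=1,RW=1,US=1,PS=0
  L1 @0x49[4] → 0x4D007  P=1,RW=1,US=1,PS=0
  L2 @0x4D[28] → 0x51007  P=1,RW=1,US=1,PS=0
  → PA=0x51686  (3 entries read)

Access #4 fault: NONE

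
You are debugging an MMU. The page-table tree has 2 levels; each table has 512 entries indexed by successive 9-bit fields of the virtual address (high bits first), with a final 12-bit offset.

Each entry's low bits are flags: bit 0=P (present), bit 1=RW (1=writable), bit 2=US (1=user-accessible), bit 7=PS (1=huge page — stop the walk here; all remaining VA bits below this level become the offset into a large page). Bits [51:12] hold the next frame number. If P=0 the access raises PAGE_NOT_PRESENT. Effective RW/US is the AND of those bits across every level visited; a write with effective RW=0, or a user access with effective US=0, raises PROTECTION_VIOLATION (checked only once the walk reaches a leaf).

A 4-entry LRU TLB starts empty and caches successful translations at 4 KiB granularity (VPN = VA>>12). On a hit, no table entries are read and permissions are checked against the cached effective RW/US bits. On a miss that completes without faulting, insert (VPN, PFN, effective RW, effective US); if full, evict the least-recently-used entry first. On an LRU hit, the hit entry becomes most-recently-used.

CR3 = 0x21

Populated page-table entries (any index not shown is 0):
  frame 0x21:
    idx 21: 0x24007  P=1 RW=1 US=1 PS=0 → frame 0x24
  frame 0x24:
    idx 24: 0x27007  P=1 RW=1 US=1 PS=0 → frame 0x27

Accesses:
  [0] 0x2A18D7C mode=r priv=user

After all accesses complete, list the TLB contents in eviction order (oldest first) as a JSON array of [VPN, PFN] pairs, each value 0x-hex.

Per-access translation:
#0 VA=0x2A18D7C (r,user):
  L0 @0x21[21] → 0x24007  P=1,RW=1,US=1,PS=0
  L1 @0x24[24] → 0x27007  P=1,RW=1,US=1,PS=0
  → PA=0x27D7C  (2 entries read)

TLB: [["0x2A18", "0x27"]]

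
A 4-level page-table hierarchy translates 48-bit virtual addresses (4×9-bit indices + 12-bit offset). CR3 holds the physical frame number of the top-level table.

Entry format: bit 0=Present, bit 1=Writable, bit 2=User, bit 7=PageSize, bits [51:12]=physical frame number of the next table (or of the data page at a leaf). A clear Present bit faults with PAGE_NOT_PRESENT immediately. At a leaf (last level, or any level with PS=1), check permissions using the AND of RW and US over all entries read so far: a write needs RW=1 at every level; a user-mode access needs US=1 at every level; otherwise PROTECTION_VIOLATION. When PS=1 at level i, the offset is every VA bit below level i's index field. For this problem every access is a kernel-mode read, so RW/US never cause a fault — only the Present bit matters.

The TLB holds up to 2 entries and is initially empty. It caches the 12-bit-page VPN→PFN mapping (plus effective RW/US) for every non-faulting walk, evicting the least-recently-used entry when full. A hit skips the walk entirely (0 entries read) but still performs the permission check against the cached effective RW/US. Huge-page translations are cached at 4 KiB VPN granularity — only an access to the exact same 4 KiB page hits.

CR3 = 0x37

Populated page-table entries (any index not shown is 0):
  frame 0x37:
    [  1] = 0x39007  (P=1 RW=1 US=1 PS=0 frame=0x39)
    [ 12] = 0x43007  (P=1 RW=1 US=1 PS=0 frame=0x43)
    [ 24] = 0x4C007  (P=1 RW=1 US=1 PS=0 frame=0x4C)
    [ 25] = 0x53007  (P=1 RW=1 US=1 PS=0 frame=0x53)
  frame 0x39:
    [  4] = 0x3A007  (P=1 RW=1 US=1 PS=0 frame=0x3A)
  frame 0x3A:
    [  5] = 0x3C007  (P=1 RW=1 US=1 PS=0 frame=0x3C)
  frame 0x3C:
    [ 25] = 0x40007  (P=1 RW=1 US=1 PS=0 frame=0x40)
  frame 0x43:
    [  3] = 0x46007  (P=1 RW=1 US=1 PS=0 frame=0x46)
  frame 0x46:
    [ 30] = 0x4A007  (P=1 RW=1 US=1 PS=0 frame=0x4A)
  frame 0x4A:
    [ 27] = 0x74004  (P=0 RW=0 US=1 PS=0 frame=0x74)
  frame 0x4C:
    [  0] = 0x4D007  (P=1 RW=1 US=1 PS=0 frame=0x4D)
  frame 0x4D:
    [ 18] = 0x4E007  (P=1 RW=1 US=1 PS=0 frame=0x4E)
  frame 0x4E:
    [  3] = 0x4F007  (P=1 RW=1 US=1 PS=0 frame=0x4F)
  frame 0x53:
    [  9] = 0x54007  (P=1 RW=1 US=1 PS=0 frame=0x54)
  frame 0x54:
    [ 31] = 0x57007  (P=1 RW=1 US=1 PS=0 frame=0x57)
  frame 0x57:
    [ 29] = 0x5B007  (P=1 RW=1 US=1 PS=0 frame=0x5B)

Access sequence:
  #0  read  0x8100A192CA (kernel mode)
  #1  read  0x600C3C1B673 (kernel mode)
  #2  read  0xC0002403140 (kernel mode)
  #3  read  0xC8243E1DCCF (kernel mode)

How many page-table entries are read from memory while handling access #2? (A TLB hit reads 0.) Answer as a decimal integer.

Walk each access:
#0 VA=0x8100A192CA (r,kernel):
  [0] read 0x37 idx=1: raw=0x39007 flags P=1 W=1 U=1 S=0
  [1] read 0x39 idx=4: raw=0x3A007 flags P=1 W=1 U=1 S=0
  [2] read 0x3A idx=5: raw=0x3C007 flags P=1 W=1 U=1 S=0
  [3] read 0x3C idx=25: raw=0x40007 flags P=1 W=1 U=1 S=0
  → PA=0x402CA  (4 entries read)
#1 VA=0x600C3C1B673 (r,kernel):
  [0] read 0x37 idx=12: raw=0x43007 flags P=1 W=1 U=1 S=0
  [1] read 0x43 idx=3: raw=0x46007 flags P=1 W=1 U=1 S=0
  [2] read 0x46 idx=30: raw=0x4A007 flags P=1 W=1 U=1 S=0
  [3] read 0x4A idx=27: raw=0x74004 flags P=0 W=0 U=1 S=0
  ✗ PAGE_NOT_PRESENT  [4 reads]
#2 VA=0xC0002403140 (r,kernel):
  [0] read 0x37 idx=24: raw=0x4C007 flags P=1 W=1 U=1 S=0
  [1] read 0x4C idx=0: raw=0x4D007 flags P=1 W=1 U=1 S=0
  [2] read 0x4D idx=18: raw=0x4E007 flags P=1 W=1 U=1 S=0
  [3] read 0x4E idx=3: raw=0x4F007 flags P=1 W=1 U=1 S=0
  → PA=0x4F140  (4 entries read)
#3 VA=0xC8243E1DCCF (r,kernel):
  [0] read 0x37 idx=25: raw=0x53007 flags P=1 W=1 U=1 S=0
  [1] read 0x53 idx=9: raw=0x54007 flags P=1 W=1 U=1 S=0
  [2] read 0x54 idx=31: raw=0x57007 flags P=1 W=1 U=1 S=0
  [3] read 0x57 idx=29: raw=0x5B007 flags P=1 W=1 U=1 S=0
  → PA=0x5BCCF  (4 entries read)

Entries read for #2: 4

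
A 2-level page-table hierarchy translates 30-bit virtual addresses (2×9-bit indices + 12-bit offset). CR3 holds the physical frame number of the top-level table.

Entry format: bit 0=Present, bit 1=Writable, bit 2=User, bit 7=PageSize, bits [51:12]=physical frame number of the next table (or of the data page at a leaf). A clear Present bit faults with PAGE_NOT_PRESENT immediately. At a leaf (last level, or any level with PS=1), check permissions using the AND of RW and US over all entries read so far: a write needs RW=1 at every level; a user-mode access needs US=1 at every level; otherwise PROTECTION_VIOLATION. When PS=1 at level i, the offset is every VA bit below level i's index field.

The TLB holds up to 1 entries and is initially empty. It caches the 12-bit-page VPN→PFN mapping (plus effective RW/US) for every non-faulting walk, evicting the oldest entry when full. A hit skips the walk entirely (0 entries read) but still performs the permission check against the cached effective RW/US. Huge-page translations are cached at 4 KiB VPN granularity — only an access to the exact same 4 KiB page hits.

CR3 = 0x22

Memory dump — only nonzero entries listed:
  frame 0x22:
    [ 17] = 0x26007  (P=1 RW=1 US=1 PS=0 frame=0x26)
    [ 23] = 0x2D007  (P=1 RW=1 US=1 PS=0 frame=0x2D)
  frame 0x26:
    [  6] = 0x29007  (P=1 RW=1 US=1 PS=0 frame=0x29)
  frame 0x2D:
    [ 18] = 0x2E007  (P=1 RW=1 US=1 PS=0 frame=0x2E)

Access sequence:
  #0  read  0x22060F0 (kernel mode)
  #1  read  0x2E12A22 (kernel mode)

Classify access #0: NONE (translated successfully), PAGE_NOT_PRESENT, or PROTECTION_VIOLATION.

Per-access translation:
#0 VA=0x22060F0 (r,kernel):
  [0] read 0x22 idx=17: raw=0x26007 flags P=1 W=1 U=1 S=0
  [1] read 0x26 idx=6: raw=0x29007 flags P=1 W=1 U=1 S=0
  ✓ 0x290F0  — 2 lookups
#1 VA=0x2E12A22 (r,kernel):
  [0] read 0x22 idx=23: raw=0x2D007 flags P=1 W=1 U=1 S=0
  [1] read 0x2D idx=18: raw=0x2E007 flags P=1 W=1 U=1 S=0
  ✓ 0x2EA22  — 2 lookups

Access #0 fault: NONE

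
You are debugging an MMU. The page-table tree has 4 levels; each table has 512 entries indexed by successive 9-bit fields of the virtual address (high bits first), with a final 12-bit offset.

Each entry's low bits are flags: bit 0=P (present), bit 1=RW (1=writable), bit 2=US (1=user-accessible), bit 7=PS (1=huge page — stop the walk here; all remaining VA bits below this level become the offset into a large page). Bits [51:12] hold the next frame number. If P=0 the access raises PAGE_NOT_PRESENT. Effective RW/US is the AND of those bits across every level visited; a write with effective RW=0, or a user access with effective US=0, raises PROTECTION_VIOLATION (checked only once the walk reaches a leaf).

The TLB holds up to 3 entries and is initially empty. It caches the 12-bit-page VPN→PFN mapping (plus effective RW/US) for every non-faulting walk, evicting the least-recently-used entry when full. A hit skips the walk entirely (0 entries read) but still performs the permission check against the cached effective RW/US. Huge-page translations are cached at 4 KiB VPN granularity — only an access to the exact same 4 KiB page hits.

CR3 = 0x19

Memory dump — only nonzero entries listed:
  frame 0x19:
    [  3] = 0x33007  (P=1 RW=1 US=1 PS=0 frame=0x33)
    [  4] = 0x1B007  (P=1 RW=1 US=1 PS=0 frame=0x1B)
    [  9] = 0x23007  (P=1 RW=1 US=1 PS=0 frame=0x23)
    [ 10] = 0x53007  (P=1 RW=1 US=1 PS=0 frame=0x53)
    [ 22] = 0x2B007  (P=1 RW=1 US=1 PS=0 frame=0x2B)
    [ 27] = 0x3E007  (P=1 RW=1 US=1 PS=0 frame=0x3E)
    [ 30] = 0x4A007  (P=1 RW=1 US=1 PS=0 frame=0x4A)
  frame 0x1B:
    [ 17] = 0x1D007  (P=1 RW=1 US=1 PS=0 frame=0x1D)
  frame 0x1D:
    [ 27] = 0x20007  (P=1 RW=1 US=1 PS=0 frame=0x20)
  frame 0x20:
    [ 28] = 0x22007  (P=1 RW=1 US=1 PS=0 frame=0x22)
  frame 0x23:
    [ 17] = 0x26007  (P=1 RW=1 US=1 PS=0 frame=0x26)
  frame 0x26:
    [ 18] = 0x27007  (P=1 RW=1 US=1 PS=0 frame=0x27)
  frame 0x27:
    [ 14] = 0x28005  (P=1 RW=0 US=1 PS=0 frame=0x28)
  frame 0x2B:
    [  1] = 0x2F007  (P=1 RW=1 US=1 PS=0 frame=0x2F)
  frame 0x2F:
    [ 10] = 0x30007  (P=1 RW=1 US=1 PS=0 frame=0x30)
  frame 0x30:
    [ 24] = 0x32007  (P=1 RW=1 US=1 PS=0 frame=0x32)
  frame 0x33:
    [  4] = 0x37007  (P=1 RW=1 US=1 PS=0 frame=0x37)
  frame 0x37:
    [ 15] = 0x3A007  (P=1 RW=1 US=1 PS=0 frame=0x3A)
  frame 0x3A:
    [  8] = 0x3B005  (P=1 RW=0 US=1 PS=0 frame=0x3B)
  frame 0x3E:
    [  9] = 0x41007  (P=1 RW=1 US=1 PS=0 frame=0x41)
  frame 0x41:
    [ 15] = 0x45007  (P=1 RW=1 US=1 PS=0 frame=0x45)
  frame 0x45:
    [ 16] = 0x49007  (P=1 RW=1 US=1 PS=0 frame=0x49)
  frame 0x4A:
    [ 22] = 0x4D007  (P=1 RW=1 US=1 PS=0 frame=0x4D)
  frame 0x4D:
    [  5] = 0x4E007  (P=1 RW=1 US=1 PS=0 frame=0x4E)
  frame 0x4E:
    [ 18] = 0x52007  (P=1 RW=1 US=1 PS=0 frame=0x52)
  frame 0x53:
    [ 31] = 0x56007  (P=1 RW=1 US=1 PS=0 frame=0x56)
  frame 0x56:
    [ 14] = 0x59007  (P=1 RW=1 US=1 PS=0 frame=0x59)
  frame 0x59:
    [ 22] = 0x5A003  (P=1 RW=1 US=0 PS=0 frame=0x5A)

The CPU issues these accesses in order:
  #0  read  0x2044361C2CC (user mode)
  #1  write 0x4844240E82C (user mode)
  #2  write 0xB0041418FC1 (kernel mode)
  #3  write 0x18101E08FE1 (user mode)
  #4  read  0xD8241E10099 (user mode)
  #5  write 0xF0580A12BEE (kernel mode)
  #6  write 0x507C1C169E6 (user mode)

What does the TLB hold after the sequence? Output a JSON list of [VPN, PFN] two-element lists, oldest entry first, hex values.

Trace:
#0 VA=0x2044361C2CC (r,user):
  lvl0: tbl 0x19, slot 4 ⇒ 0x1B007 (P1/RW1/US1/PS0)
  lvl1: tbl 0x1B, slot 17 ⇒ 0x1D007 (P1/RW1/US1/PS0)
  lvl2: tbl 0x1D, slot 27 ⇒ 0x20007 (P1/RW1/US1/PS0)
  lvl3: tbl 0x20, slot 28 ⇒ 0x22007 (P1/RW1/US1/PS0)
  → PA=0x222CC  (4 entries read)
#1 VA=0x4844240E82C (w,user):
  lvl0: tbl 0x19, slot 9 ⇒ 0x23007 (P1/RW1/US1/PS0)
  lvl1: tbl 0x23, slot 17 ⇒ 0x26007 (P1/RW1/US1/PS0)
  lvl2: tbl 0x26, slot 18 ⇒ 0x27007 (P1/RW1/US1/PS0)
  lvl3: tbl 0x27, slot 14 ⇒ 0x28005 (P1/RW0/US1/PS0)
  → PROTECTION_VIOLATION  (4 entries read)
#2 VA=0xB0041418FC1 (w,kernel):
  lvl0: tbl 0x19, slot 22 ⇒ 0x2B007 (P1/RW1/US1/PS0)
  lvl1: tbl 0x2B, slot 1 ⇒ 0x2F007 (P1/RW1/US1/PS0)
  lvl2: tbl 0x2F, slot 10 ⇒ 0x30007 (P1/RW1/US1/PS0)
  lvl3: tbl 0x30, slot 24 ⇒ 0x32007 (P1/RW1/US1/PS0)
  → PA=0x32FC1  (4 entries read)
#3 VA=0x18101E08FE1 (w,user):
  lvl0: tbl 0x19, slot 3 ⇒ 0x33007 (P1/RW1/US1/PS0)
  lvl1: tbl 0x33, slot 4 ⇒ 0x37007 (P1/RW1/US1/PS0)
  lvl2: tbl 0x37, slot 15 ⇒ 0x3A007 (P1/RW1/US1/PS0)
  lvl3: tbl 0x3A, slot 8 ⇒ 0x3B005 (P1/RW0/US1/PS0)
  → PROTECTION_VIOLATION  (4 entries read)
#4 VA=0xD8241E10099 (r,user):
  lvl0: tbl 0x19, slot 27 ⇒ 0x3E007 (P1/RW1/US1/PS0)
  lvl1: tbl 0x3E, slot 9 ⇒ 0x41007 (P1/RW1/US1/PS0)
  lvl2: tbl 0x41, slot 15 ⇒ 0x45007 (P1/RW1/US1/PS0)
  lvl3: tbl 0x45, slot 16 ⇒ 0x49007 (P1/RW1/US1/PS0)
  → PA=0x49099  (4 entries read)
#5 VA=0xF0580A12BEE (w,kernel):
  lvl0: tbl 0x19, slot 30 ⇒ 0x4A007 (P1/RW1/US1/PS0)
  lvl1: tbl 0x4A, slot 22 ⇒ 0x4D007 (P1/RW1/US1/PS0)
  lvl2: tbl 0x4D, slot 5 ⇒ 0x4E007 (P1/RW1/US1/PS0)
  lvl3: tbl 0x4E, slot 18 ⇒ 0x52007 (P1/RW1/US1/PS0)
  → PA=0x52BEE  (4 entries read)
#6 VA=0x507C1C169E6 (w,user):
  lvl0: tbl 0x19, slot 10 ⇒ 0x53007 (P1/RW1/US1/PS0)
  lvl1: tbl 0x53, slot 31 ⇒ 0x56007 (P1/RW1/US1/PS0)
  lvl2: tbl 0x56, slot 14 ⇒ 0x59007 (P1/RW1/US1/PS0)
  lvl3: tbl 0x59, slot 22 ⇒ 0x5A003 (P1/RW1/US0/PS0)
  → PROTECTION_VIOLATION  (4 entries read)

TLB: [["0xB0041418", "0x32"], ["0xD8241E10", "0x49"], ["0xF0580A12", "0x52"]]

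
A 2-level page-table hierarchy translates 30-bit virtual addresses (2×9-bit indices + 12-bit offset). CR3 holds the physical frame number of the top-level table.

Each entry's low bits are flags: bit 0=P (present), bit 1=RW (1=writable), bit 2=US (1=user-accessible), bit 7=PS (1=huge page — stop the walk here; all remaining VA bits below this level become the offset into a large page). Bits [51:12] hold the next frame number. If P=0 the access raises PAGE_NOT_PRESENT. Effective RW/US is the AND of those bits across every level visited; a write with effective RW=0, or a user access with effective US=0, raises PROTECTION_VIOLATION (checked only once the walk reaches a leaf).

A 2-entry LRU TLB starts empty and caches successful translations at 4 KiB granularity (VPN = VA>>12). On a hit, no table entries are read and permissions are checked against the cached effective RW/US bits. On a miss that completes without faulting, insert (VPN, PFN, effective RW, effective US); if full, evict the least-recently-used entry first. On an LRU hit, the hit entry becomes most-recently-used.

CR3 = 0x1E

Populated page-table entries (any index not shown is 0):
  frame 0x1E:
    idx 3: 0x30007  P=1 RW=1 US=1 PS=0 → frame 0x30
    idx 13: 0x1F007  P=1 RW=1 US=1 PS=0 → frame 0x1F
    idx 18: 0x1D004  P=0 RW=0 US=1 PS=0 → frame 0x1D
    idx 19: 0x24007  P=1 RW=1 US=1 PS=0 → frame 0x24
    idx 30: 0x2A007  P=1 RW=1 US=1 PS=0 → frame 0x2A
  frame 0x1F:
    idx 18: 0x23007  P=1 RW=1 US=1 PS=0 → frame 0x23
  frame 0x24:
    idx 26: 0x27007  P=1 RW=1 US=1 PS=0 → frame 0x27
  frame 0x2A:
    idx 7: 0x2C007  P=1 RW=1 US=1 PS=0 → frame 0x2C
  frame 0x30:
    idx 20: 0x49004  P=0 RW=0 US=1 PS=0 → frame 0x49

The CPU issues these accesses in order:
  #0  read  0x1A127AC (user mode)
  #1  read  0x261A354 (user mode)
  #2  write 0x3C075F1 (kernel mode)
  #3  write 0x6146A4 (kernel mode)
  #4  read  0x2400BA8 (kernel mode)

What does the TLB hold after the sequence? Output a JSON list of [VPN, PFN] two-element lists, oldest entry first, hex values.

Trace:
#0 VA=0x1A127AC (r,user):
  lvl0: tbl 0x1E, slot 13 ⇒ 0x1F007 (P1/RW1/US1/PS0)
  lvl1: tbl 0x1F, slot 18 ⇒ 0x23007 (P1/RW1/US1/PS0)
  → PA=0x237AC  (2 entries read)
#1 VA=0x261A354 (r,user):
  lvl0: tbl 0x1E, slot 19 ⇒ 0x24007 (P1/RW1/US1/PS0)
  lvl1: tbl 0x24, slot 26 ⇒ 0x27007 (P1/RW1/US1/PS0)
  → PA=0x27354  (2 entries read)
#2 VA=0x3C075F1 (w,kernel):
  lvl0: tbl 0x1E, slot 30 ⇒ 0x2A007 (P1/RW1/US1/PS0)
  lvl1: tbl 0x2A, slot 7 ⇒ 0x2C007 (P1/RW1/US1/PS0)
  → PA=0x2C5F1  (2 entries read)
#3 VA=0x6146A4 (w,kernel):
  lvl0: tbl 0x1E, slot 3 ⇒ 0x30007 (P1/RW1/US1/PS0)
  lvl1: tbl 0x30, slot 20 ⇒ 0x49004 (P0/RW0/US1/PS0)
  ⇒ fault: PAGE_NOT_PRESENT  — 2 lookups
#4 VA=0x2400BA8 (r,kernel):
  lvl0: tbl 0x1E, slot 18 ⇒ 0x1D004 (P0/RW0/US1/PS0)
  ⇒ fault: PAGE_NOT_PRESENT  — 1 lookups

TLB: [["0x261A", "0x27"], ["0x3C07", "0x2C"]]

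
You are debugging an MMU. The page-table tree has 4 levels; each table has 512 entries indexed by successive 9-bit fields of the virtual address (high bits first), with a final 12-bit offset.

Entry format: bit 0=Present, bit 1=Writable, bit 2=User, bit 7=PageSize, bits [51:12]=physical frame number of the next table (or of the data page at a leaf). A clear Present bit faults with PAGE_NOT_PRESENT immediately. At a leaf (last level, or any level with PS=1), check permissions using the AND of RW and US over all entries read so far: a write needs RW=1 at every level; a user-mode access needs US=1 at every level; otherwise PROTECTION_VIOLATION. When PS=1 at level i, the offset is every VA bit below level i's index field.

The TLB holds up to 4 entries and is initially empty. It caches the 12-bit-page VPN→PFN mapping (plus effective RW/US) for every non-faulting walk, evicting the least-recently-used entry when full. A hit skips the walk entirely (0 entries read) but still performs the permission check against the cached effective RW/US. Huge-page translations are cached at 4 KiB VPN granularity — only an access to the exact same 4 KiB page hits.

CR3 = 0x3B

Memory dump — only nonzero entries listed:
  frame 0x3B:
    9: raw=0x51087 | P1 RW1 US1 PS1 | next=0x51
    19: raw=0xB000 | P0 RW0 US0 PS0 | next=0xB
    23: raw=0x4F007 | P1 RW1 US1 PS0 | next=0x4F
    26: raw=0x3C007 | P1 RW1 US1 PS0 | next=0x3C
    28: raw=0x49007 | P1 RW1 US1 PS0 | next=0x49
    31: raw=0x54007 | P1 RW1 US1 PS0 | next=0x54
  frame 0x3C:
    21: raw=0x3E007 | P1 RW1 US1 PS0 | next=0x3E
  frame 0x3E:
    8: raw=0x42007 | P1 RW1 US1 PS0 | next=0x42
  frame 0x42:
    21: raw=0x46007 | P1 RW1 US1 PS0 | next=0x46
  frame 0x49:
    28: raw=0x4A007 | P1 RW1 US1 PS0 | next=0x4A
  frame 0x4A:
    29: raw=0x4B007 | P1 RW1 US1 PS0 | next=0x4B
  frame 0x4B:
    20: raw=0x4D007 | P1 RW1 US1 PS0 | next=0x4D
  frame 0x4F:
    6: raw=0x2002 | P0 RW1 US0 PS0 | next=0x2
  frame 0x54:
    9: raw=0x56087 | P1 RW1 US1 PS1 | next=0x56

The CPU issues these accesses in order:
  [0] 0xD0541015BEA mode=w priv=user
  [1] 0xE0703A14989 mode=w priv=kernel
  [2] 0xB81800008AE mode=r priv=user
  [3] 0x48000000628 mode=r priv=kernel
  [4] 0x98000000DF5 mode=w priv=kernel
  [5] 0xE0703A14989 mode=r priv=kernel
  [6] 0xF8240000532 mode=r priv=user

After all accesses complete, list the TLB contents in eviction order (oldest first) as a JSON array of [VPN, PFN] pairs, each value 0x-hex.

Walk each access:
#0 VA=0xD0541015BEA (w,user):
  L0: frame=0x3B idx=26 entry=0x3C007 [P=1 RW=1 US=1 PS=0]
  L1: frame=0x3C idx=21 entry=0x3E007 [P=1 RW=1 US=1 PS=0]
  L2: frame=0x3E idx=8 entry=0x42007 [P=1 RW=1 US=1 PS=0]
  L3: frame=0x42 idx=21 entry=0x46007 [P=1 RW=1 US=1 PS=0]
  ⇒ phys 0x46BEA  [4 reads]
#1 VA=0xE0703A14989 (w,kernel):
  L0: frame=0x3B idx=28 entry=0x49007 [P=1 RW=1 US=1 PS=0]
  L1: frame=0x49 idx=28 entry=0x4A007 [P=1 RW=1 US=1 PS=0]
  L2: frame=0x4A idx=29 entry=0x4B007 [P=1 RW=1 US=1 PS=0]
  L3: frame=0x4B idx=20 entry=0x4D007 [P=1 RW=1 US=1 PS=0]
  ⇒ phys 0x4D989  [4 reads]
#2 VA=0xB81800008AE (r,user):
  L0: frame=0x3B idx=23 entry=0x4F007 [P=1 RW=1 US=1 PS=0]
  L1: frame=0x4F idx=6 entry=0x2002 [P=0 RW=1 US=0 PS=0]
  ⇒ fault: PAGE_NOT_PRESENT  — 2 lookups
#3 VA=0x48000000628 (r,kernel):
  L0: frame=0x3B idx=9 entry=0x51087 [P=1 RW=1 US=1 PS=1]
  ⇒ phys 0x51628 (huge @L0)  [1 reads]
#4 VA=0x98000000DF5 (w,kernel):
  L0: frame=0x3B idx=19 entry=0xB000 [P=0 RW=0 US=0 PS=0]
  ⇒ fault: PAGE_NOT_PRESENT  — 1 lookups
#5 VA=0xE0703A14989 (r,kernel):
  TLB hit vpn=0xE0703A14 → PA=0x4D989
#6 VA=0xF8240000532 (r,user):
  L0: frame=0x3B idx=31 entry=0x54007 [P=1 RW=1 US=1 PS=0]
  L1: frame=0x54 idx=9 entry=0x56087 [P=1 RW=1 US=1 PS=1]
  ⇒ phys 0x56532 (huge @L1)  [2 reads]

TLB: [["0xD0541015", "0x46"], ["0x48000000", "0x51"], ["0xE0703A14", "0x4D"], ["0xF8240000", "0x56"]]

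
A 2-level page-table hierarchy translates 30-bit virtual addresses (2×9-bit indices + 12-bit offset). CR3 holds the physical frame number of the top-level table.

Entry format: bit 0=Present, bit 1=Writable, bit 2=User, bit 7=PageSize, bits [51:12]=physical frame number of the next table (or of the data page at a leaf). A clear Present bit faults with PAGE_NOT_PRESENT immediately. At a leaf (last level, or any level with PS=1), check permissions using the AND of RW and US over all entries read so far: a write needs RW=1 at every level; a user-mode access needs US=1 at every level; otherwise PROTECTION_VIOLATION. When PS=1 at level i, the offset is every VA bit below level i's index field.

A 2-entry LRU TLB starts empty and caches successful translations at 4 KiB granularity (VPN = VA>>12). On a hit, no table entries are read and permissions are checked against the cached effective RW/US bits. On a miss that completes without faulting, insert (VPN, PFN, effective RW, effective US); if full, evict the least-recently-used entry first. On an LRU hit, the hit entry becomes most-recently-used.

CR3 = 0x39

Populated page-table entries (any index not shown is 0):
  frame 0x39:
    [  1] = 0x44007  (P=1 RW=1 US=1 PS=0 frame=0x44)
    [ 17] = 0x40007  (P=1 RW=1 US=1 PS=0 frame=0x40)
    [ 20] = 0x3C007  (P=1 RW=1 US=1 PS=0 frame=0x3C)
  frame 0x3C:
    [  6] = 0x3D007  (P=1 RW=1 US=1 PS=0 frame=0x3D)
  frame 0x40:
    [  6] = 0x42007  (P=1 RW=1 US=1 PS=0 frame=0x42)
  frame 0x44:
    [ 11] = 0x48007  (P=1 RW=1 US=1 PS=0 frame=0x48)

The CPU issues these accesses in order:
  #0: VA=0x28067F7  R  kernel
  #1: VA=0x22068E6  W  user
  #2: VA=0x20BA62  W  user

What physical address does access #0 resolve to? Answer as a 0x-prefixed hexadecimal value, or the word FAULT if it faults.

Trace:
#0 VA=0x28067F7 (r,kernel):
  lvl0: tbl 0x39, slot 20 ⇒ 0x3C007 (P1/RW1/US1/PS0)
  lvl1: tbl 0x3C, slot 6 ⇒ 0x3D007 (P1/RW1/US1/PS0)
  ⇒ phys 0x3D7F7  [2 reads]
#1 VA=0x22068E6 (w,user):
  lvl0: tbl 0x39, slot 17 ⇒ 0x40007 (P1/RW1/US1/PS0)
  lvl1: tbl 0x40, slot 6 ⇒ 0x42007 (P1/RW1/US1/PS0)
  ⇒ phys 0x428E6  [2 reads]
#2 VA=0x20BA62 (w,user):
  lvl0: tbl 0x39, slot 1 ⇒ 0x44007 (P1/RW1/US1/PS0)
  lvl1: tbl 0x44, slot 11 ⇒ 0x48007 (P1/RW1/US1/PS0)
  ⇒ phys 0x48A62  [2 reads]

Access #0 PA: 0x3D7F7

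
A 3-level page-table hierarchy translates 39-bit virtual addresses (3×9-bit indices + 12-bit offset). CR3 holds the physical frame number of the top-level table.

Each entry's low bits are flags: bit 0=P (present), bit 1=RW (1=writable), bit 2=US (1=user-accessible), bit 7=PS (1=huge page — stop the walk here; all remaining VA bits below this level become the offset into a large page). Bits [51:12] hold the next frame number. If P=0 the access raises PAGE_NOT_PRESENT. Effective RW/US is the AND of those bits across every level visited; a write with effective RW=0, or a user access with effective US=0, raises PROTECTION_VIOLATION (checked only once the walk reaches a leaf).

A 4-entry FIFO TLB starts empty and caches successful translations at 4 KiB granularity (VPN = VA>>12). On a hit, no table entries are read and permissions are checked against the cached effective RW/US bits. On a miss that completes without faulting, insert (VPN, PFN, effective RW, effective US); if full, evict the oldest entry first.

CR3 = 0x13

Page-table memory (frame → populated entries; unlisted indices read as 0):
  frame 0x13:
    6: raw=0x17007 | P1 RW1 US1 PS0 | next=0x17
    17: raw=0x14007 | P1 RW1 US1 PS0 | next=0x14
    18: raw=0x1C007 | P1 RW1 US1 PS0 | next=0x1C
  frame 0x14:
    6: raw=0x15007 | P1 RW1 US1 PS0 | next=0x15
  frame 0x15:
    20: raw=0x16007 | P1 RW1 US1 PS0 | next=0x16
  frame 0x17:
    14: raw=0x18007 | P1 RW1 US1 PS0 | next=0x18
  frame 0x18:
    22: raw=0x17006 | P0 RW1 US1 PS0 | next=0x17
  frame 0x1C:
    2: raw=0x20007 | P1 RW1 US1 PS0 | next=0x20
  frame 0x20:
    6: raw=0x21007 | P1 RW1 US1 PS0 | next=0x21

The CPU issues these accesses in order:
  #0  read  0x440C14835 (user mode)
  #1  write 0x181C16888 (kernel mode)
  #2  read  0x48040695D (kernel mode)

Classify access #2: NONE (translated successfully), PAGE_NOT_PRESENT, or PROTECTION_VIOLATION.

Trace:
#0 VA=0x440C14835 (r,user):
  lvl0: tbl 0x13, slot 17 ⇒ 0x14007 (P1/RW1/US1/PS0)
  lvl1: tbl 0x14, slot 6 ⇒ 0x15007 (P1/RW1/US1/PS0)
  lvl2: tbl 0x15, slot 20 ⇒ 0x16007 (P1/RW1/US1/PS0)
  → PA=0x16835  (3 entries read)
#1 VA=0x181C16888 (w,kernel):
  lvl0: tbl 0x13, slot 6 ⇒ 0x17007 (P1/RW1/US1/PS0)
  lvl1: tbl 0x17, slot 14 ⇒ 0x18007 (P1/RW1/US1/PS0)
  lvl2: tbl 0x18, slot 22 ⇒ 0x17006 (P0/RW1/US1/PS0)
  ✗ PAGE_NOT_PRESENT  [3 reads]
#2 VA=0x48040695D (r,kernel):
  lvl0: tbl 0x13, slot 18 ⇒ 0x1C007 (P1/RW1/US1/PS0)
  lvl1: tbl 0x1C, slot 2 ⇒ 0x20007 (P1/RW1/US1/PS0)
  lvl2: tbl 0x20, slot 6 ⇒ 0x21007 (P1/RW1/US1/PS0)
  → PA=0x2195D  (3 entries read)

Access #2 fault: NONE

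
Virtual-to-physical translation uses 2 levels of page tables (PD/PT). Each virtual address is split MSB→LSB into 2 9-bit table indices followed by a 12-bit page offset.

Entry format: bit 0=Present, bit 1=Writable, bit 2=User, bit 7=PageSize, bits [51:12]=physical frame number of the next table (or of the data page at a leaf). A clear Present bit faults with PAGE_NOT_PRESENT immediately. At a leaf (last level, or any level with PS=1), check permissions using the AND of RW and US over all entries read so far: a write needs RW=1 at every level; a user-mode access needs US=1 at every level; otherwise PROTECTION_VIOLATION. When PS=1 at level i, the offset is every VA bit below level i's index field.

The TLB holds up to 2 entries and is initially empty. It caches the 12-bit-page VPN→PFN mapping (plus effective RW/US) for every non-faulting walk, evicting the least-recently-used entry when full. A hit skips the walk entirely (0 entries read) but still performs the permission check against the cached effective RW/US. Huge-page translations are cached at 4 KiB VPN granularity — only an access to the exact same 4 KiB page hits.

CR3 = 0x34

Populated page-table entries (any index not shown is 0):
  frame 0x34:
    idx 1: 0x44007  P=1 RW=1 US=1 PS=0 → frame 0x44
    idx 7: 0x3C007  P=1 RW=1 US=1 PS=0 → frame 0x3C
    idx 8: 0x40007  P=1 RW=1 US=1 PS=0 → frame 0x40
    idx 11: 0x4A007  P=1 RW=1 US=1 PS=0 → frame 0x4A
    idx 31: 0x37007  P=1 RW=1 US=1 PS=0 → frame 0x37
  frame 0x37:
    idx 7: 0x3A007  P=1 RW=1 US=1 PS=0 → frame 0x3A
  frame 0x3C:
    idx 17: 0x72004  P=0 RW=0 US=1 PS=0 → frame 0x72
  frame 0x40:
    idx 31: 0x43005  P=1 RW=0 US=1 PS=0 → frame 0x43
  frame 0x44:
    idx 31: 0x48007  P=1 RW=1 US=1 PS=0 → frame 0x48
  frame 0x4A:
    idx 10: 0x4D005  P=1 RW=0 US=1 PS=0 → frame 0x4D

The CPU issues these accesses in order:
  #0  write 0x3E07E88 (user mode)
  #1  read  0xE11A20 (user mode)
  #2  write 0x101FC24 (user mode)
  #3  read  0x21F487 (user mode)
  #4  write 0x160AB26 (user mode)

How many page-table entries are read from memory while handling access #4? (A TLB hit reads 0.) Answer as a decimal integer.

Per-access translation:
#0 VA=0x3E07E88 (w,user):
  L0 @0x34[31] → 0x37007  P=1,RW=1,US=1,PS=0
  L1 @0x37[7] → 0x3A007  P=1,RW=1,US=1,PS=0
  ✓ 0x3AE88  — 2 lookups
#1 VA=0xE11A20 (r,user):
  L0 @0x34[7] → 0x3C007  P=1,RW=1,US=1,PS=0
  L1 @0x3C[17] → 0x72004  P=0,RW=0,US=1,PS=0
  ✗ PAGE_NOT_PRESENT  [2 reads]
#2 VA=0x101FC24 (w,user):
  L0 @0x34[8] → 0x40007  P=1,RW=1,US=1,PS=0
  L1 @0x40[31] → 0x43005  P=1,RW=0,US=1,PS=0
  ✗ PROTECTION_VIOLATION  [2 reads]
#3 VA=0x21F487 (r,user):
  L0 @0x34[1] → 0x44007  P=1,RW=1,US=1,PS=0
  L1 @0x44[31] → 0x48007  P=1,RW=1,US=1,PS=0
  ✓ 0x48487  — 2 lookups
#4 VA=0x160AB26 (w,user):
  L0 @0x34[11] → 0x4A007  P=1,RW=1,US=1,PS=0
  L1 @0x4A[10] → 0x4D005  P=1,RW=0,US=1,PS=0
  ✗ PROTECTION_VIOLATION  [2 reads]

Entries read for #4: 2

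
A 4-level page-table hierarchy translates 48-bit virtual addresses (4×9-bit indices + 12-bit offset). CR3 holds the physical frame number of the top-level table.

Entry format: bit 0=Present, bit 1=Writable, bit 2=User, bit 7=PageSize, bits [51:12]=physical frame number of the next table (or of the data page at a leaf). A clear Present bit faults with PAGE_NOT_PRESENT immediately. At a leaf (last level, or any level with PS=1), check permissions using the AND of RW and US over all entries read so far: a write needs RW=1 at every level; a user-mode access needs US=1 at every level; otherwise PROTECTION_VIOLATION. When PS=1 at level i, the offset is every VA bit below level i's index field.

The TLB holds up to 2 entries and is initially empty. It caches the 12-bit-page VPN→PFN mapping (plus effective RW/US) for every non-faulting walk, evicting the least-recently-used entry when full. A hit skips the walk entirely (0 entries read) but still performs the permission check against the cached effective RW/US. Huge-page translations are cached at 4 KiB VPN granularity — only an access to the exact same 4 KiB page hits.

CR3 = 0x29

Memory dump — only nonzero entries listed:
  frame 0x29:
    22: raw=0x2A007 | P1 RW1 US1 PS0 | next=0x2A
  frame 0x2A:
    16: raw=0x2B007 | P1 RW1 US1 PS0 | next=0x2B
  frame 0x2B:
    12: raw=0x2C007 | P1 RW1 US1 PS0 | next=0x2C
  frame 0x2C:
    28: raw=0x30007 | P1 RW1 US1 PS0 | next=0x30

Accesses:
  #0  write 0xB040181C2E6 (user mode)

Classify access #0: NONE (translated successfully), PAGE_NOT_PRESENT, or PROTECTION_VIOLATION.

Walk each access:
#0 VA=0xB040181C2E6 (w,user):
  L0: frame=0x29 idx=22 entry=0x2A007 [P=1 RW=1 US=1 PS=0]
  L1: frame=0x2A idx=16 entry=0x2B007 [P=1 RW=1 US=1 PS=0]
  L2: frame=0x2B idx=12 entry=0x2C007 [P=1 RW=1 US=1 PS=0]
  L3: frame=0x2C idx=28 entry=0x30007 [P=1 RW=1 US=1 PS=0]
  ✓ 0x302E6  — 4 lookups

Access #0 fault: NONE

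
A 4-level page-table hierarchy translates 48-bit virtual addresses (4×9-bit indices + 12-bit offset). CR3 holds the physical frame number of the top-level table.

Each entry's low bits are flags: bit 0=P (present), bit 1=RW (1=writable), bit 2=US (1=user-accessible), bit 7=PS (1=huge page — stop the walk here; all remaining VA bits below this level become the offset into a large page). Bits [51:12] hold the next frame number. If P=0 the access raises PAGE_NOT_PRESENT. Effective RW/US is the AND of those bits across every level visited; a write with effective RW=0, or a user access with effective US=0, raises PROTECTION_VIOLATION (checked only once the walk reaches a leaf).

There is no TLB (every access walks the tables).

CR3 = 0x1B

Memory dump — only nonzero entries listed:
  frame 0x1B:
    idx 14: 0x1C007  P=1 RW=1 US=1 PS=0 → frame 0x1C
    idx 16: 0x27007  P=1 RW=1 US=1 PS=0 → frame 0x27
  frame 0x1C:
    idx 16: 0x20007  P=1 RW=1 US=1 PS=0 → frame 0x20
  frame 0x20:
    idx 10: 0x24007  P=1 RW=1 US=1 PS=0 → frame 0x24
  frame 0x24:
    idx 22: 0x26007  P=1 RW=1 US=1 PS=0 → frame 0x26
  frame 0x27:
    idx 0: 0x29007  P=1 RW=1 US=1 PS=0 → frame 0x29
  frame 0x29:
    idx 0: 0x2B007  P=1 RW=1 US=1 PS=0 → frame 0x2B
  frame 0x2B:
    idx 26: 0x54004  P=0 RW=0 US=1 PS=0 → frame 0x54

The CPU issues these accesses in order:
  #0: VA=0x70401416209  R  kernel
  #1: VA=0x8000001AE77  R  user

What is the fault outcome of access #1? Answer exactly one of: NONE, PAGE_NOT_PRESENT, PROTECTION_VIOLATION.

Trace:
#0 VA=0x70401416209 (r,kernel):
  lvl0: tbl 0x1B, slot 14 ⇒ 0x1C007 (P1/RW1/US1/PS0)
  lvl1: tbl 0x1C, slot 16 ⇒ 0x20007 (P1/RW1/US1/PS0)
  lvl2: tbl 0x20, slot 10 ⇒ 0x24007 (P1/RW1/US1/PS0)
  lvl3: tbl 0x24, slot 22 ⇒ 0x26007 (P1/RW1/US1/PS0)
  → PA=0x26209  (4 entries read)
#1 VA=0x8000001AE77 (r,user):
  lvl0: tbl 0x1B, slot 16 ⇒ 0x27007 (P1/RW1/US1/PS0)
  lvl1: tbl 0x27, slot 0 ⇒ 0x29007 (P1/RW1/US1/PS0)
  lvl2: tbl 0x29, slot 0 ⇒ 0x2B007 (P1/RW1/US1/PS0)
  lvl3: tbl 0x2B, slot 26 ⇒ 0x54004 (P0/RW0/US1/PS0)
  ⇒ fault: PAGE_NOT_PRESENT  — 4 lookups

Access #1 fault: PAGE_NOT_PRESENT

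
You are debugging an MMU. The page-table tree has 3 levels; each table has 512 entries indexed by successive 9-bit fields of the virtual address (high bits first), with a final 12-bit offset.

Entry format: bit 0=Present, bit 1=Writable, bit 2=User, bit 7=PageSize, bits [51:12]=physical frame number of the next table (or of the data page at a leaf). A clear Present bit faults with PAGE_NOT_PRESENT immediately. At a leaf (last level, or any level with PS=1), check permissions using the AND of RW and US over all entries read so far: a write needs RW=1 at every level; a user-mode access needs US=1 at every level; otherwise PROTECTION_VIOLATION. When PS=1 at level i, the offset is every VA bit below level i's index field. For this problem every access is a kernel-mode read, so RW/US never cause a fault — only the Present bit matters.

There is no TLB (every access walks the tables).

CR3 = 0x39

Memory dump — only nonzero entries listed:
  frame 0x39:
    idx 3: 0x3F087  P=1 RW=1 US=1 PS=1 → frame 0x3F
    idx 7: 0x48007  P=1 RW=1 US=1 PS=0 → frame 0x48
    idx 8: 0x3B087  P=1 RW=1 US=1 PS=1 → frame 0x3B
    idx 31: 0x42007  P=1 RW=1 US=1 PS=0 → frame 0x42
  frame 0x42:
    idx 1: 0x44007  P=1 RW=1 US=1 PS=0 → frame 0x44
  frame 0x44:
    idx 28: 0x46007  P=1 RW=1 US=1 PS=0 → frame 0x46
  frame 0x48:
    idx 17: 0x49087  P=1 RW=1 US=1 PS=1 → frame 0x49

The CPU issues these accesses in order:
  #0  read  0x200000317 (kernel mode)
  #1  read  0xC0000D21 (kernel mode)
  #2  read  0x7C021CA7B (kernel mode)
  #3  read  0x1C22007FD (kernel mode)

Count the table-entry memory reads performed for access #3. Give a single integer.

Per-access translation:
#0 VA=0x200000317 (r,kernel):
  L0 @0x39[8] → 0x3B087  P=1,RW=1,US=1,PS=1
  ✓ 0x3B317 (huge @L0)  — 1 lookups
#1 VA=0xC0000D21 (r,kernel):
  L0 @0x39[3] → 0x3F087  P=1,RW=1,US=1,PS=1
  ✓ 0x3FD21 (huge @L0)  — 1 lookups
#2 VA=0x7C021CA7B (r,kernel):
  L0 @0x39[31] → 0x42007  P=1,RW=1,US=1,PS=0
  L1 @0x42[1] → 0x44007  P=1,RW=1,US=1,PS=0
  L2 @0x44[28] → 0x46007  P=1,RW=1,US=1,PS=0
  ✓ 0x46A7B  — 3 lookups
#3 VA=0x1C22007FD (r,kernel):
  L0 @0x39[7] → 0x48007  P=1,RW=1,US=1,PS=0
  L1 @0x48[17] → 0x49087  P=1,RW=1,US=1,PS=1
  ✓ 0x497FD (huge @L1)  — 2 lookups

Entries read for #3: 2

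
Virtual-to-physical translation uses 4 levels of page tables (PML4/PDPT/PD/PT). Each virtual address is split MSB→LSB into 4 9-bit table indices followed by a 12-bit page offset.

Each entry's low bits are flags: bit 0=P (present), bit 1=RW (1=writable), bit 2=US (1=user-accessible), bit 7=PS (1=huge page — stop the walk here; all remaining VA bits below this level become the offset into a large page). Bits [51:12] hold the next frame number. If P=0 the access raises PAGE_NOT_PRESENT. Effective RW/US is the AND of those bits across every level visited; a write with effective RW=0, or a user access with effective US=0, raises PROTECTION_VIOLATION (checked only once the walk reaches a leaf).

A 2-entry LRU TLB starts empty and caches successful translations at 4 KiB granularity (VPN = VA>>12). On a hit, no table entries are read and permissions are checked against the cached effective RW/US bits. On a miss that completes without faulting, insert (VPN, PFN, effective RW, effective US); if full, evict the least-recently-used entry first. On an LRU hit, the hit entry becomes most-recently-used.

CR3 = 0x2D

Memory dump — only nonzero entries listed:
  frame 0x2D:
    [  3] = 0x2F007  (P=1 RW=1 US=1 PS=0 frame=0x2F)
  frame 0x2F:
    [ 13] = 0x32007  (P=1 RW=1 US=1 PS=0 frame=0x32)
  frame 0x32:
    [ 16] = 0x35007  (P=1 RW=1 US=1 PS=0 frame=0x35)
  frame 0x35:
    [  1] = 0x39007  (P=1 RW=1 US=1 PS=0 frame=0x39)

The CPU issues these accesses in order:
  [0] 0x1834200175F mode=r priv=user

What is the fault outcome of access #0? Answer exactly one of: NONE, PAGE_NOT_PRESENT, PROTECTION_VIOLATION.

Walk each access:
#0 VA=0x1834200175F (r,user):
  L0: frame=0x2D idx=3 entry=0x2F007 [P=1 RW=1 US=1 PS=0]
  L1: frame=0x2F idx=13 entry=0x32007 [P=1 RW=1 US=1 PS=0]
  L2: frame=0x32 idx=16 entry=0x35007 [P=1 RW=1 US=1 PS=0]
  L3: frame=0x35 idx=1 entry=0x39007 [P=1 RW=1 US=1 PS=0]
  → PA=0x3975F  (4 entries read)

Access #0 fault: NONE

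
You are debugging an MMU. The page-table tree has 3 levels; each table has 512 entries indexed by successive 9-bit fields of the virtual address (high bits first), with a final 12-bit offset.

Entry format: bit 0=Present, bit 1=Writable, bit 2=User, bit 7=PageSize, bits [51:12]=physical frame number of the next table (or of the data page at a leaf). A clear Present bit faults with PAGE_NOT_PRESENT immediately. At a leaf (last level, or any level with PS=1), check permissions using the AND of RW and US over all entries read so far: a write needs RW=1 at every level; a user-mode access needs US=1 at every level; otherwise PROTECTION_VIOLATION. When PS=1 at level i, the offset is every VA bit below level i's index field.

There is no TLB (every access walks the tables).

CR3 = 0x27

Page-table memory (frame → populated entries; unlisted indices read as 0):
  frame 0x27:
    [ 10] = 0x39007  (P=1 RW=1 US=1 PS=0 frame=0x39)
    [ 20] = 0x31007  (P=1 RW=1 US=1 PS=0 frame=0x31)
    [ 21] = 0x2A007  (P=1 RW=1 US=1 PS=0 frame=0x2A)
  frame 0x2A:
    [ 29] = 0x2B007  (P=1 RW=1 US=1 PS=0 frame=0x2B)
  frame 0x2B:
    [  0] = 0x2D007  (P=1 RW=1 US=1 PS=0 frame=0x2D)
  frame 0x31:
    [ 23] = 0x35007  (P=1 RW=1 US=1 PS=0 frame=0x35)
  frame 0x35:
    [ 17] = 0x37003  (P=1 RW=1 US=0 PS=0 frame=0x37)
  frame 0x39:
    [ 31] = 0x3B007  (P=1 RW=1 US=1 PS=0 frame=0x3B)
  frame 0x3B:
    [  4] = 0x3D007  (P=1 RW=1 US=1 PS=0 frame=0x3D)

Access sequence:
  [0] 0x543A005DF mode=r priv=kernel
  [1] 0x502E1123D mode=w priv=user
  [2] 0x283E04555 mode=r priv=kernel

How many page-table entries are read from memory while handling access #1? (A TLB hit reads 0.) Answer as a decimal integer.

Trace:
#0 VA=0x543A005DF (r,kernel):
  L0: frame=0x27 idx=21 entry=0x2A007 [P=1 RW=1 US=1 PS=0]
  L1: frame=0x2A idx=29 entry=0x2B007 [P=1 RW=1 US=1 PS=0]
  L2: frame=0x2B idx=0 entry=0x2D007 [P=1 RW=1 US=1 PS=0]
  → PA=0x2D5DF  (3 entries read)
#1 VA=0x502E1123D (w,user):
  L0: frame=0x27 idx=20 entry=0x31007 [P=1 RW=1 US=1 PS=0]
  L1: frame=0x31 idx=23 entry=0x35007 [P=1 RW=1 US=1 PS=0]
  L2: frame=0x35 idx=17 entry=0x37003 [P=1 RW=1 US=0 PS=0]
  ✗ PROTECTION_VIOLATION  [3 reads]
#2 VA=0x283E04555 (r,kernel):
  L0: frame=0x27 idx=10 entry=0x39007 [P=1 RW=1 US=1 PS=0]
  L1: frame=0x39 idx=31 entry=0x3B007 [P=1 RW=1 US=1 PS=0]
  L2: frame=0x3B idx=4 entry=0x3D007 [P=1 RW=1 US=1 PS=0]
  → PA=0x3D555  (3 entries read)

Entries read for #1: 3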